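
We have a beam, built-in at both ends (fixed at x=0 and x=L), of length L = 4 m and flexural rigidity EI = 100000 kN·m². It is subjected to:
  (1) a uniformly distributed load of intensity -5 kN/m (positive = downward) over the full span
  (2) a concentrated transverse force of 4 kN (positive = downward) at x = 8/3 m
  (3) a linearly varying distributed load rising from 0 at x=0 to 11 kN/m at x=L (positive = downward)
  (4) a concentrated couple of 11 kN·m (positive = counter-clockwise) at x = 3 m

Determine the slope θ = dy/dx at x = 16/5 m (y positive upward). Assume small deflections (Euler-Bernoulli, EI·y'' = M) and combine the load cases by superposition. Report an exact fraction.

Load 1 — uniform load w=-5 kN/m over full span:
  θ_1 = -wx(L-x)(L-2x)/(12EI) = -(-5)·(16/5)·(4-(16/5))·(4-2·(16/5))/(12·100000) = -2/78125 rad
Load 2 — point force P=4 kN at a=8/3 m (b=L-a=4/3):
  θ_2 = Pa²(L-x)(2bL-(3b+a)(L-x))/(2L³EI)  [x>a] = 4·(8/3)²·(4-(16/5))·(2·(4/3)·4-(3·(4/3)+(8/3))·(4-(16/5)))/(2·4³·100000) = 4/421875 rad
Load 3 — triangular load w₀=11 kN/m (0→w₀ over full span):
  θ_3 = -w₀(2x(L-x)(L-2x)(x+2L)+x²(L-x)²)/(120LEI) = -11·(2·(16/5)·(4-(16/5))·(4-2·(16/5))·((16/5)+2·4)+(16/5)²·(4-(16/5))²)/(120·4·100000) = 176/5859375 rad
Load 4 — applied couple M₀=11 kN·m at a=3 m (b=L-a=1):
  θ_4 = (R_Ax²/2 - M_Ax - M₀(x-a))/EI  [x>a] with R_A=99/32, M_A=55/16 = ((99/32)·(16/5)²/2 - (55/16)·(16/5) - 11·((16/5)-3))/100000 = 33/1250000 rad
Superposition: θ = Σ θ_i = 34019/843750000 rad ≈ 0.000040 rad

θ(16/5) = 34019/843750000 rad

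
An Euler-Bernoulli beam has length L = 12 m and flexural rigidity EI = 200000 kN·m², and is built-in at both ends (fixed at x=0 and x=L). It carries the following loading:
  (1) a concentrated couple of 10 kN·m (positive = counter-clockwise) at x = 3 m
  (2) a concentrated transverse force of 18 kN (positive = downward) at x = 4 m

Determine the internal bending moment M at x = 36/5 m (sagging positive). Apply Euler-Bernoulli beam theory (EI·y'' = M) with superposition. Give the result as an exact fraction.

M(36/5) = 201/40 kN·m

Load 1 — applied couple M₀=10 kN·m at a=3 m (b=L-a=9):
  M_1 = R_Ax - M_A - M₀  [x>a] with R_A=15/16, M_A=-15/8 = (15/16)·(36/5) - (-15/8) - 10 = -11/8 kN·m
Load 2 — point force P=18 kN at a=4 m (b=L-a=8):
  M_2 = Pa²(a+3b)(L-x)/L³ - Pa²b/L²  [x>a] = 18·4²·(4+3·8)·(12-(36/5))/12³ - 18·4²·8/12² = 32/5 kN·m
Superposition: M = Σ M_i = 201/40 kN·m ≈ 5.025000 kN·m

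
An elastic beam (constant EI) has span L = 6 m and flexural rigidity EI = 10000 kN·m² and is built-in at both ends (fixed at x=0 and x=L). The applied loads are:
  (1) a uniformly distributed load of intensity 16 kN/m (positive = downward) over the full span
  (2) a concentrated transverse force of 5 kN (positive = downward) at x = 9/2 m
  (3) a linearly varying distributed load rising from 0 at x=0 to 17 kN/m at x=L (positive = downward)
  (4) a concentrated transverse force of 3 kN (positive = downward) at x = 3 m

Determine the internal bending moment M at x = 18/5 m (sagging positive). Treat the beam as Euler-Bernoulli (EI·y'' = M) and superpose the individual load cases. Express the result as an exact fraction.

M(18/5) = 146097/4000 kN·m

Load 1 — uniform load w=16 kN/m over full span:
  M_1 = wLx/2 - wL²/12 - wx²/2 = 16·6·(18/5)/2 - 16·6²/12 - 16·(18/5)²/2 = 528/25 kN·m
Load 2 — point force P=5 kN at a=9/2 m (b=L-a=3/2):
  M_2 = Pb²(3a+b)x/L³ - Pab²/L²  [x≤a] = 5·(3/2)²·(3·(9/2)+(3/2))·(18/5)/6³ - 5·(9/2)·(3/2)²/6² = 45/32 kN·m
Load 3 — triangular load w₀=17 kN/m (0→w₀ over full span):
  M_3 = 3w₀Lx/20 - w₀L²/30 - w₀x³/(6L) = 3·17·6·(18/5)/20 - 17·6²/30 - 17·(18/5)³/(6·6) = 1581/125 kN·m
Load 4 — point force P=3 kN at a=3 m (b=L-a=3):
  M_4 = Pa²(a+3b)(L-x)/L³ - Pa²b/L²  [x>a] = 3·3²·(3+3·3)·(6-(18/5))/6³ - 3·3²·3/6² = 27/20 kN·m
Superposition: M = Σ M_i = 146097/4000 kN·m ≈ 36.524250 kN·m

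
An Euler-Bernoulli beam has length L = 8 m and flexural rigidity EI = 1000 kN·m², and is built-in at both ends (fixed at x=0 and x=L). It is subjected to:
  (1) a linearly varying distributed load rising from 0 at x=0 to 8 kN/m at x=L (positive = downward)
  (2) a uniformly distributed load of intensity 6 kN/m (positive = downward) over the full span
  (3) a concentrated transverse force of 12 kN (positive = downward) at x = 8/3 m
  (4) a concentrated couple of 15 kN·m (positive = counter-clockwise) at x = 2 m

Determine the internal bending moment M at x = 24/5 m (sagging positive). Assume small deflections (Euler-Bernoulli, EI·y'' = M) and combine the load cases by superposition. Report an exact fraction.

M(24/5) = 457979/18000 kN·m

Load 1 — triangular load w₀=8 kN/m (0→w₀ over full span):
  M_1 = 3w₀Lx/20 - w₀L²/30 - w₀x³/(6L) = 3·8·8·(24/5)/20 - 8·8²/30 - 8·(24/5)³/(6·8) = 3968/375 kN·m
Load 2 — uniform load w=6 kN/m over full span:
  M_2 = wLx/2 - wL²/12 - wx²/2 = 6·8·(24/5)/2 - 6·8²/12 - 6·(24/5)²/2 = 352/25 kN·m
Load 3 — point force P=12 kN at a=8/3 m (b=L-a=16/3):
  M_3 = Pa²(a+3b)(L-x)/L³ - Pa²b/L²  [x>a] = 12·(8/3)²·((8/3)+3·(16/3))·(8-(24/5))/8³ - 12·(8/3)²·(16/3)/8² = 128/45 kN·m
Load 4 — applied couple M₀=15 kN·m at a=2 m (b=L-a=6):
  M_4 = R_Ax - M_A - M₀  [x>a] with R_A=135/64, M_A=-45/16 = (135/64)·(24/5) - (-45/16) - 15 = -33/16 kN·m
Superposition: M = Σ M_i = 457979/18000 kN·m ≈ 25.443278 kN·m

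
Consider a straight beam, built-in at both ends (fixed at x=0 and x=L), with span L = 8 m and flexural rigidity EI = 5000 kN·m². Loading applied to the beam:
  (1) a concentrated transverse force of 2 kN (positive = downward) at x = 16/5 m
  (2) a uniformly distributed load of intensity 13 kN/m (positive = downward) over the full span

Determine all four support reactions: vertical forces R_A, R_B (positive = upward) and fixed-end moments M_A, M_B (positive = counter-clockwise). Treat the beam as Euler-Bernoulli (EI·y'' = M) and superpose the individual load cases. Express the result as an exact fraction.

Load 1 — point force P=2 kN at a=16/5 m (b=L-a=24/5):
  R_A = Pb²(3a+b)/L³ = 2·(24/5)²·(3·(16/5)+(24/5))/8³ = 162/125 kN
  M_A = Pab²/L² = 2·(16/5)·(24/5)²/8² = 288/125 kN·m
  R_B = Pa²(a+3b)/L³ = 2·(16/5)²·((16/5)+3·(24/5))/8³ = 88/125 kN
  M_B = -Pa²b/L² = -2·(16/5)²·(24/5)/8² = -192/125 kN·m
Load 2 — uniform load w=13 kN/m over full span:
  R_A = wL/2 = 13·8/2 = 52 kN
  M_A = wL²/12 = 13·8²/12 = 208/3 kN·m
  R_B = wL/2 = 13·8/2 = 52 kN
  M_B = -wL²/12 = -13·8²/12 = -208/3 kN·m
Superposition: R_A = 6662/125 kN, M_A = 26864/375 kN·m, R_B = 6588/125 kN, M_B = -26576/375 kN·m

R_A = 6662/125 kN, M_A = 26864/375 kN·m, R_B = 6588/125 kN, M_B = -26576/375 kN·m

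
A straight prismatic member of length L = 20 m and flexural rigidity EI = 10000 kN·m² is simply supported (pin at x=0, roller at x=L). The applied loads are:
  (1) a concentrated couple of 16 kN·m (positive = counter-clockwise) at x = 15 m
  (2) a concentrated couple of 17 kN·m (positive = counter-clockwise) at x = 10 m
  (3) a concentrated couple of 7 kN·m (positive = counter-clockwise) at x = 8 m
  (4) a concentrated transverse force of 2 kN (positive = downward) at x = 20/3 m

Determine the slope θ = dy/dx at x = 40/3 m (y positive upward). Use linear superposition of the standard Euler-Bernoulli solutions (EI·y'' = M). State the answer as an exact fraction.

Load 1 — applied couple M₀=16 kN·m at a=15 m (b=L-a=5):
  θ_1 = (M₀x²/(2L)+C₁)/EI  [x≤a] with C₁=M₀(3b²-L²)/(6L)=-130/3 = (16·(40/3)²/(2·20)+(-130/3))/10000 = 1/360 rad
Load 2 — applied couple M₀=17 kN·m at a=10 m (b=L-a=10):
  θ_2 = (M₀x²/(2L)-M₀(x-a)+C₁)/EI  [x>a] with C₁=M₀(3b²-L²)/(6L)=-85/6 = (17·(40/3)²/(2·20)-17·((40/3)-10)+(-85/6))/10000 = 17/36000 rad
Load 3 — applied couple M₀=7 kN·m at a=8 m (b=L-a=12):
  θ_3 = (M₀x²/(2L)-M₀(x-a)+C₁)/EI  [x>a] with C₁=M₀(3b²-L²)/(6L)=28/15 = (7·(40/3)²/(2·20)-7·((40/3)-8)+(28/15))/10000 = -49/112500 rad
Load 4 — point force P=2 kN at a=20/3 m (b=L-a=40/3):
  θ_4 = -Pa(2L²-6Lx+3x²+a²)/(6LEI)  [x>a] = -2·(20/3)·(2·20²-6·20·(40/3)+3·(40/3)²+(20/3)²)/(6·20·10000) = 1/405 rad
Superposition: θ = Σ θ_i = 42797/8100000 rad ≈ 0.005284 rad

θ(40/3) = 42797/8100000 rad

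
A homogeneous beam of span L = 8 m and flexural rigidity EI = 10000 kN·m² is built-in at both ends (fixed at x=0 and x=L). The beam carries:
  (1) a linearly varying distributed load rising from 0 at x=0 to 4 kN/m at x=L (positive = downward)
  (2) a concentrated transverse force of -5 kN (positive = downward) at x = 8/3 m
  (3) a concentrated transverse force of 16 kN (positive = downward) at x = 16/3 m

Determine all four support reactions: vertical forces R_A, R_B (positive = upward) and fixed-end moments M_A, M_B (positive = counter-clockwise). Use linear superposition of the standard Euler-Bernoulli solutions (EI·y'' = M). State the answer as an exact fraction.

R_A = 236/45 kN, M_A = 544/45 kN·m, R_B = 979/45 kN, M_B = -144/5 kN·m

Load 1 — triangular load w₀=4 kN/m (0→w₀ over full span):
  R_A = 3w₀L/20 = 3·4·8/20 = 24/5 kN
  M_A = w₀L²/30 = 4·8²/30 = 128/15 kN·m
  R_B = 7w₀L/20 = 7·4·8/20 = 56/5 kN
  M_B = -w₀L²/20 = -4·8²/20 = -64/5 kN·m
Load 2 — point force P=-5 kN at a=8/3 m (b=L-a=16/3):
  R_A = Pb²(3a+b)/L³ = (-5)·(16/3)²·(3·(8/3)+(16/3))/8³ = -100/27 kN
  M_A = Pab²/L² = (-5)·(8/3)·(16/3)²/8² = -160/27 kN·m
  R_B = Pa²(a+3b)/L³ = (-5)·(8/3)²·((8/3)+3·(16/3))/8³ = -35/27 kN
  M_B = -Pa²b/L² = -(-5)·(8/3)²·(16/3)/8² = 80/27 kN·m
Load 3 — point force P=16 kN at a=16/3 m (b=L-a=8/3):
  R_A = Pb²(3a+b)/L³ = 16·(8/3)²·(3·(16/3)+(8/3))/8³ = 112/27 kN
  M_A = Pab²/L² = 16·(16/3)·(8/3)²/8² = 256/27 kN·m
  R_B = Pa²(a+3b)/L³ = 16·(16/3)²·((16/3)+3·(8/3))/8³ = 320/27 kN
  M_B = -Pa²b/L² = -16·(16/3)²·(8/3)/8² = -512/27 kN·m
Superposition: R_A = 236/45 kN, M_A = 544/45 kN·m, R_B = 979/45 kN, M_B = -144/5 kN·m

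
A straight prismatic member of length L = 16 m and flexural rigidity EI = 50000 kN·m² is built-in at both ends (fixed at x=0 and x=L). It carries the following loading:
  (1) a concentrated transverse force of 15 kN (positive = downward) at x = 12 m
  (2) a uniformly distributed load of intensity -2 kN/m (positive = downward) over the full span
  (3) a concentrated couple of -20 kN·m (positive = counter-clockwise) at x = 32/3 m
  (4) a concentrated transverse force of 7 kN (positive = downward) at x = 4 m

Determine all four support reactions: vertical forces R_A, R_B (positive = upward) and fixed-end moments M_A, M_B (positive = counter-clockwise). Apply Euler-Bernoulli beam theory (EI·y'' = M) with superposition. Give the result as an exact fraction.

R_A = -113/12 kN, M_A = -67/3 kN·m, R_B = -7/12 kN, M_B = 11/3 kN·m

Load 1 — point force P=15 kN at a=12 m (b=L-a=4):
  R_A = Pb²(3a+b)/L³ = 15·4²·(3·12+4)/16³ = 75/32 kN
  M_A = Pab²/L² = 15·12·4²/16² = 45/4 kN·m
  R_B = Pa²(a+3b)/L³ = 15·12²·(12+3·4)/16³ = 405/32 kN
  M_B = -Pa²b/L² = -15·12²·4/16² = -135/4 kN·m
Load 2 — uniform load w=-2 kN/m over full span:
  R_A = wL/2 = (-2)·16/2 = -16 kN
  M_A = wL²/12 = (-2)·16²/12 = -128/3 kN·m
  R_B = wL/2 = (-2)·16/2 = -16 kN
  M_B = -wL²/12 = -(-2)·16²/12 = 128/3 kN·m
Load 3 — applied couple M₀=-20 kN·m at a=32/3 m (b=L-a=16/3):
  R_A = 6M₀ab/L³ = 6·(-20)·(32/3)·(16/3)/16³ = -5/3 kN
  M_A = M₀b(2a-b)/L² = (-20)·(16/3)·(2·(32/3)-(16/3))/16² = -20/3 kN·m
  R_B = -6M₀ab/L³ = -6·(-20)·(32/3)·(16/3)/16³ = 5/3 kN
  M_B = M₀a(2b-a)/L² = (-20)·(32/3)·(2·(16/3)-(32/3))/16² = 0 kN·m
Load 4 — point force P=7 kN at a=4 m (b=L-a=12):
  R_A = Pb²(3a+b)/L³ = 7·12²·(3·4+12)/16³ = 189/32 kN
  M_A = Pab²/L² = 7·4·12²/16² = 63/4 kN·m
  R_B = Pa²(a+3b)/L³ = 7·4²·(4+3·12)/16³ = 35/32 kN
  M_B = -Pa²b/L² = -7·4²·12/16² = -21/4 kN·m
Superposition: R_A = -113/12 kN, M_A = -67/3 kN·m, R_B = -7/12 kN, M_B = 11/3 kN·m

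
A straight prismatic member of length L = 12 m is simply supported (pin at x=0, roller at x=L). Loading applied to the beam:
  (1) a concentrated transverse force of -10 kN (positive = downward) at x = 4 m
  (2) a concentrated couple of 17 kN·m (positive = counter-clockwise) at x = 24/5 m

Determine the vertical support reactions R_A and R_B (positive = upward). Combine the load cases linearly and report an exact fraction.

Load 1 — point force P=-10 kN at a=4 m (b=L-a=8):
  R_A = Pb/L = (-10)·8/12 = -20/3 kN
  R_B = Pa/L = (-10)·4/12 = -10/3 kN
Load 2 — applied couple M₀=17 kN·m at a=24/5 m (b=L-a=36/5):
  R_A = M₀/L = 17/12 kN
  R_B = -M₀/L = -17/12 kN
Superposition: R_A = -21/4 kN, R_B = -19/4 kN

R_A = -21/4 kN, R_B = -19/4 kN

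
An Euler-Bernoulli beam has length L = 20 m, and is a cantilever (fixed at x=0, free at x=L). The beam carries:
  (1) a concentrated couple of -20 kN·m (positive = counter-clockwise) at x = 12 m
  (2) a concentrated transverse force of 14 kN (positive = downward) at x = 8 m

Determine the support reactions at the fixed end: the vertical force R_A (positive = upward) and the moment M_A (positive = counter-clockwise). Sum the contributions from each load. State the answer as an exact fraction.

Load 1 — applied couple M₀=-20 kN·m at a=12 m (b=L-a=8):
  R_A = 0 kN
  M_A = -M₀ = -(-20) = 20 kN·m
Load 2 — point force P=14 kN at a=8 m (b=L-a=12):
  R_A = P = 14 kN
  M_A = Pa = 14·8 = 112 kN·m
Superposition: R_A = 14 kN, M_A = 132 kN·m

R_A = 14 kN, M_A = 132 kN·m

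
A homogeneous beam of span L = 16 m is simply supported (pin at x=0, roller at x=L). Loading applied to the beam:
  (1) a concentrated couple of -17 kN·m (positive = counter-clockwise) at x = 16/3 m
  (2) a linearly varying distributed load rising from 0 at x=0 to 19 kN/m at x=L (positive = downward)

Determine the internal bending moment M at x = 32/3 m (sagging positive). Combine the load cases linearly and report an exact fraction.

Load 1 — applied couple M₀=-17 kN·m at a=16/3 m (b=L-a=32/3):
  M_1 = M₀x/L - M₀  [x>a] = (-17)·(32/3)/16 - (-17) = 17/3 kN·m
Load 2 — triangular load w₀=19 kN/m (0→w₀ over full span):
  M_2 = w₀Lx/6 - w₀x³/(6L) = 19·16·(32/3)/6 - 19·(32/3)³/(6·16) = 24320/81 kN·m
Superposition: M = Σ M_i = 24779/81 kN·m ≈ 305.913580 kN·m

M(32/3) = 24779/81 kN·m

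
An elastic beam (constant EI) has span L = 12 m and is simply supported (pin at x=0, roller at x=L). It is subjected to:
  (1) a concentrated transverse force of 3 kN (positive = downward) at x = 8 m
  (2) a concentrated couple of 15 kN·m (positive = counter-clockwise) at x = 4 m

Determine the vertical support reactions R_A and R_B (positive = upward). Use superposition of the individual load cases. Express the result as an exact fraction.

Load 1 — point force P=3 kN at a=8 m (b=L-a=4):
  R_A = Pb/L = 3·4/12 = 1 kN
  R_B = Pa/L = 3·8/12 = 2 kN
Load 2 — applied couple M₀=15 kN·m at a=4 m (b=L-a=8):
  R_A = M₀/L = 15/12 = 5/4 kN
  R_B = -M₀/L = -15/12 = -5/4 kN
Superposition: R_A = 9/4 kN, R_B = 3/4 kN

R_A = 9/4 kN, R_B = 3/4 kN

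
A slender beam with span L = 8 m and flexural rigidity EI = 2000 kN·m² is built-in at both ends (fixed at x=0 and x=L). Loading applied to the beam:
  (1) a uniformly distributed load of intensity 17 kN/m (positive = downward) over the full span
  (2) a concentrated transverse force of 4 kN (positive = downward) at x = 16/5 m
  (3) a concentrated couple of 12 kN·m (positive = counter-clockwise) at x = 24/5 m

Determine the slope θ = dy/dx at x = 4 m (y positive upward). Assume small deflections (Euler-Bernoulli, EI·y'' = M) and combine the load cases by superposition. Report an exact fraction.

θ(4) = 23/15625 rad

Load 1 — uniform load w=17 kN/m over full span:
  θ_1 = -wx(L-x)(L-2x)/(12EI) = -17·4·(8-4)·(8-2·4)/(12·2000) = 0 rad
Load 2 — point force P=4 kN at a=16/5 m (b=L-a=24/5):
  θ_2 = Pa²(L-x)(2bL-(3b+a)(L-x))/(2L³EI)  [x>a] = 4·(16/5)²·(8-4)·(2·(24/5)·8-(3·(24/5)+(16/5))·(8-4))/(2·8³·2000) = 8/15625 rad
Load 3 — applied couple M₀=12 kN·m at a=24/5 m (b=L-a=16/5):
  θ_3 = (R_Ax²/2 - M_Ax)/EI  [x≤a] with R_A=54/25, M_A=96/25 = ((54/25)·4²/2 - (96/25)·4)/2000 = 3/3125 rad
Superposition: θ = Σ θ_i = 23/15625 rad ≈ 0.001472 rad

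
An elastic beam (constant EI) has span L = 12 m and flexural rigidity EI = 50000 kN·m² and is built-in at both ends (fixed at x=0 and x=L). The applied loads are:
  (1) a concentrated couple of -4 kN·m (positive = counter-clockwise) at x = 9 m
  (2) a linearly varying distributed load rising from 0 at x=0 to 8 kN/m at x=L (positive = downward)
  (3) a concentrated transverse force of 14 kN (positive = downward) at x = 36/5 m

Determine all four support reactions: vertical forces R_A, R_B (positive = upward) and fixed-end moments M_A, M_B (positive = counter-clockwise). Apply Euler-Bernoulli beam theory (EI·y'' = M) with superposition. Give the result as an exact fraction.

Load 1 — applied couple M₀=-4 kN·m at a=9 m (b=L-a=3):
  R_A = 6M₀ab/L³ = 6·(-4)·9·3/12³ = -3/8 kN
  M_A = M₀b(2a-b)/L² = (-4)·3·(2·9-3)/12² = -5/4 kN·m
  R_B = -6M₀ab/L³ = -6·(-4)·9·3/12³ = 3/8 kN
  M_B = M₀a(2b-a)/L² = (-4)·9·(2·3-9)/12² = 3/4 kN·m
Load 2 — triangular load w₀=8 kN/m (0→w₀ over full span):
  R_A = 3w₀L/20 = 3·8·12/20 = 72/5 kN
  M_A = w₀L²/30 = 8·12²/30 = 192/5 kN·m
  R_B = 7w₀L/20 = 7·8·12/20 = 168/5 kN
  M_B = -w₀L²/20 = -8·12²/20 = -288/5 kN·m
Load 3 — point force P=14 kN at a=36/5 m (b=L-a=24/5):
  R_A = Pb²(3a+b)/L³ = 14·(24/5)²·(3·(36/5)+(24/5))/12³ = 616/125 kN
  M_A = Pab²/L² = 14·(36/5)·(24/5)²/12² = 2016/125 kN·m
  R_B = Pa²(a+3b)/L³ = 14·(36/5)²·((36/5)+3·(24/5))/12³ = 1134/125 kN
  M_B = -Pa²b/L² = -14·(36/5)²·(24/5)/12² = -3024/125 kN·m
Superposition: R_A = 18953/1000 kN, M_A = 26639/500 kN·m, R_B = 43047/1000 kN, M_B = -40521/500 kN·m

R_A = 18953/1000 kN, M_A = 26639/500 kN·m, R_B = 43047/1000 kN, M_B = -40521/500 kN·m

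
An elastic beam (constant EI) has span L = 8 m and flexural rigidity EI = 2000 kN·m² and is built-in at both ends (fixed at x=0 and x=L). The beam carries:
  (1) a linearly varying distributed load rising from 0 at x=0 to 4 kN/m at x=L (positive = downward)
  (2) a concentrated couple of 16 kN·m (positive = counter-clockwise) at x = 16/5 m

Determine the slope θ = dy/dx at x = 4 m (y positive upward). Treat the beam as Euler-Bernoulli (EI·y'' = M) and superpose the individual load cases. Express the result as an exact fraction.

θ(4) = 7/9375 rad

Load 1 — triangular load w₀=4 kN/m (0→w₀ over full span):
  θ_1 = -w₀(2x(L-x)(L-2x)(x+2L)+x²(L-x)²)/(120LEI) = -4·(2·4·(8-4)·(8-2·4)·(4+2·8)+4²·(8-4)²)/(120·8·2000) = -1/1875 rad
Load 2 — applied couple M₀=16 kN·m at a=16/5 m (b=L-a=24/5):
  θ_2 = (R_Ax²/2 - M_Ax - M₀(x-a))/EI  [x>a] with R_A=72/25, M_A=48/25 = ((72/25)·4²/2 - (48/25)·4 - 16·(4-(16/5)))/2000 = 4/3125 rad
Superposition: θ = Σ θ_i = 7/9375 rad ≈ 0.000747 rad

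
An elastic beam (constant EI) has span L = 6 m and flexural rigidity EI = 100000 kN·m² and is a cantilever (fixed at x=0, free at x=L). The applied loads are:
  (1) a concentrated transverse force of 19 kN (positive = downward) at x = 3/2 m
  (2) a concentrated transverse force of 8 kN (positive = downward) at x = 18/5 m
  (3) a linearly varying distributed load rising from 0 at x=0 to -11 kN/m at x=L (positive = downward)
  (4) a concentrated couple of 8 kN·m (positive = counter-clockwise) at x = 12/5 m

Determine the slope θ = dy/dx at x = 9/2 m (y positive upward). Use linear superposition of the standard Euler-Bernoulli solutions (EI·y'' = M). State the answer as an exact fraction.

Load 1 — point force P=19 kN at a=3/2 m (b=L-a=9/2):
  θ_1 = -Pa²/(2EI)  [x>a] = -19·(3/2)²/(2·100000) = -171/800000 rad
Load 2 — point force P=8 kN at a=18/5 m (b=L-a=12/5):
  θ_2 = -Pa²/(2EI)  [x>a] = -8·(18/5)²/(2·100000) = -81/156250 rad
Load 3 — triangular load w₀=-11 kN/m (0→w₀ over full span):
  θ_3 = (w₀Lx²/4-w₀L²x/3-w₀x⁴/(24L))/EI = ((-11)·6·(9/2)²/4-(-11)·6²·(9/2)/3-(-11)·(9/2)⁴/(24·6))/100000 = 74547/25600000 rad
Load 4 — applied couple M₀=8 kN·m at a=12/5 m (b=L-a=18/5):
  θ_4 = M₀a/EI  [x>a] = 8·(12/5)/100000 = 3/15625 rad
Superposition: θ = Σ θ_i = 1517979/640000000 rad ≈ 0.002372 rad

θ(9/2) = 1517979/640000000 rad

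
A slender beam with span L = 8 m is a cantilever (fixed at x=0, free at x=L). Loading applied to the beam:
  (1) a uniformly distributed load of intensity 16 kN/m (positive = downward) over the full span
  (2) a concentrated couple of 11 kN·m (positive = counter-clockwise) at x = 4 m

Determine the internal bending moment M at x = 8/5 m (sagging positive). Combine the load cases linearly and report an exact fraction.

Load 1 — uniform load w=16 kN/m over full span:
  M_1 = -w(L-x)²/2 = -16·(8-(8/5))²/2 = -8192/25 kN·m
Load 2 — applied couple M₀=11 kN·m at a=4 m (b=L-a=4):
  M_2 = M₀  [x≤a] = 11 = 11 kN·m
Superposition: M = Σ M_i = -7917/25 kN·m ≈ -316.680000 kN·m

M(8/5) = -7917/25 kN·m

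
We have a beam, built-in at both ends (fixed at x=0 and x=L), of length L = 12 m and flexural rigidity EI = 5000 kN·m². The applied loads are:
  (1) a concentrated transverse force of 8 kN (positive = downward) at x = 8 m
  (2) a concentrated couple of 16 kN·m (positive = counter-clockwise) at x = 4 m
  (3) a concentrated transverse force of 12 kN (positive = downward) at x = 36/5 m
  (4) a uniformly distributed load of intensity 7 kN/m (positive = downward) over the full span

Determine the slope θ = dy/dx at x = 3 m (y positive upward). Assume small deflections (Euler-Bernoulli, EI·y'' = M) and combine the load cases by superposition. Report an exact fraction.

θ(3) = -30241/1250000 rad

Load 1 — point force P=8 kN at a=8 m (b=L-a=4):
  θ_1 = -Pb²x(2aL-(3a+b)x)/(2L³EI)  [x≤a] = -8·4²·3·(2·8·12-(3·8+4)·3)/(2·12³·5000) = -3/1250 rad
Load 2 — applied couple M₀=16 kN·m at a=4 m (b=L-a=8):
  θ_2 = (R_Ax²/2 - M_Ax)/EI  [x≤a] with R_A=16/9, M_A=0 = ((16/9)·3²/2 - 0·3)/5000 = 1/625 rad
Load 3 — point force P=12 kN at a=36/5 m (b=L-a=24/5):
  θ_3 = -Pb²x(2aL-(3a+b)x)/(2L³EI)  [x≤a] = -12·(24/5)²·3·(2·(36/5)·12-(3·(36/5)+(24/5))·3)/(2·12³·5000) = -351/78125 rad
Load 4 — uniform load w=7 kN/m over full span:
  θ_4 = -wx(L-x)(L-2x)/(12EI) = -7·3·(12-3)·(12-2·3)/(12·5000) = -189/10000 rad
Superposition: θ = Σ θ_i = -30241/1250000 rad ≈ -0.024193 rad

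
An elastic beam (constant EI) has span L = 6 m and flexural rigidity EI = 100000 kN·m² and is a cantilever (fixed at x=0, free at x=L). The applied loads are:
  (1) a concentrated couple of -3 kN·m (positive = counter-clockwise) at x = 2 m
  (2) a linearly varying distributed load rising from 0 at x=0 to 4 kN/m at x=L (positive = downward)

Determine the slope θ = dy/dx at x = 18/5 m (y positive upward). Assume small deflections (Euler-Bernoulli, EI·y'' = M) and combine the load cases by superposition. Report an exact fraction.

Load 1 — applied couple M₀=-3 kN·m at a=2 m (b=L-a=4):
  θ_1 = M₀a/EI  [x>a] = (-3)·2/100000 = -3/50000 rad
Load 2 — triangular load w₀=4 kN/m (0→w₀ over full span):
  θ_2 = (w₀Lx²/4-w₀L²x/3-w₀x⁴/(24L))/EI = (4·6·(18/5)²/4-4·6²·(18/5)/3-4·(18/5)⁴/(24·6))/100000 = -15579/15625000 rad
Superposition: θ = Σ θ_i = -33033/31250000 rad ≈ -0.001057 rad

θ(18/5) = -33033/31250000 rad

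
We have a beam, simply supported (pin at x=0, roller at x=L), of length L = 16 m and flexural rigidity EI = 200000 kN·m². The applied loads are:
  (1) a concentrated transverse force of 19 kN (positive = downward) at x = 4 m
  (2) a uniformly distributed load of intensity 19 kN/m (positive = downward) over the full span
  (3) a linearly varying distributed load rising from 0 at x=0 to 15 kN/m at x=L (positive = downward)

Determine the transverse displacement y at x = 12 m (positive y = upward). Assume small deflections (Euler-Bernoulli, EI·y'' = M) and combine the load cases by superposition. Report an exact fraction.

Load 1 — point force P=19 kN at a=4 m (b=L-a=12):
  y_1 = -Pa(L-x)(2Lx-a²-x²)/(6LEI)  [x>a] = -19·4·(16-12)·(2·16·12-4²-12²)/(6·16·200000) = -133/37500 m
Load 2 — uniform load w=19 kN/m over full span:
  y_2 = -wx(L³-2Lx²+x³)/(24EI) = -19·12·(16³-2·16·12²+12³)/(24·200000) = -361/6250 m
Load 3 — triangular load w₀=15 kN/m (0→w₀ over full span):
  y_3 = -w₀x(7L⁴-10L²x²+3x⁴)/(360LEI) = -15·12·(7·16⁴-10·16²·12²+3·12⁴)/(360·16·200000) = -119/5000 m
Superposition: y = Σ y_i = -6383/75000 m ≈ -0.085107 m

y(12) = -6383/75000 m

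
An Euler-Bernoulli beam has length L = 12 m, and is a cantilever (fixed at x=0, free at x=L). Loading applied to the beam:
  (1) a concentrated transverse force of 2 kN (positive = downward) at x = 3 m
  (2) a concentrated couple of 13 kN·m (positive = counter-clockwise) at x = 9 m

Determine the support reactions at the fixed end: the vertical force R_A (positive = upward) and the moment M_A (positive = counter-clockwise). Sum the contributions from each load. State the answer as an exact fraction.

R_A = 2 kN, M_A = -7 kN·m

Load 1 — point force P=2 kN at a=3 m (b=L-a=9):
  R_A = P = 2 kN
  M_A = Pa = 2·3 = 6 kN·m
Load 2 — applied couple M₀=13 kN·m at a=9 m (b=L-a=3):
  R_A = 0 kN
  M_A = -M₀ = -13 kN·m
Superposition: R_A = 2 kN, M_A = -7 kN·m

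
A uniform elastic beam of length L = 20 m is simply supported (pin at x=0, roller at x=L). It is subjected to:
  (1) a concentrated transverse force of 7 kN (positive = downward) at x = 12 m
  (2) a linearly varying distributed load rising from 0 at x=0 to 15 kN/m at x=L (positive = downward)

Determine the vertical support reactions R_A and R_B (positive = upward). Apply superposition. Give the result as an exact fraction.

R_A = 264/5 kN, R_B = 521/5 kN

Load 1 — point force P=7 kN at a=12 m (b=L-a=8):
  R_A = Pb/L = 7·8/20 = 14/5 kN
  R_B = Pa/L = 7·12/20 = 21/5 kN
Load 2 — triangular load w₀=15 kN/m (0→w₀ over full span):
  R_A = w₀L/6 = 15·20/6 = 50 kN
  R_B = w₀L/3 = 15·20/3 = 100 kN
Superposition: R_A = 264/5 kN, R_B = 521/5 kN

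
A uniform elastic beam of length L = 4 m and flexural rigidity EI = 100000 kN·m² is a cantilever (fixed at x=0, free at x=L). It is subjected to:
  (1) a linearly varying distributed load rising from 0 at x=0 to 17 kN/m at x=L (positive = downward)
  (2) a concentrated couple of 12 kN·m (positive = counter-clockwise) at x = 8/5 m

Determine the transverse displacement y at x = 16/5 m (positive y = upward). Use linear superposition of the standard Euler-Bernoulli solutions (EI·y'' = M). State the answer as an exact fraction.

Load 1 — triangular load w₀=17 kN/m (0→w₀ over full span):
  y_1 = (w₀Lx³/12-w₀L²x²/6-w₀x⁵/(120L))/EI = (17·4·(16/5)³/12-17·4²·(16/5)²/6-17·(16/5)⁵/(120·4))/100000 = -425408/146484375 m
Load 2 — applied couple M₀=12 kN·m at a=8/5 m (b=L-a=12/5):
  y_2 = M₀a(2x-a)/(2EI)  [x>a] = 12·(8/5)·(2·(16/5)-(8/5))/(2·100000) = 36/78125 m
Superposition: y = Σ y_i = -357908/146484375 m ≈ -0.002443 m

y(16/5) = -357908/146484375 m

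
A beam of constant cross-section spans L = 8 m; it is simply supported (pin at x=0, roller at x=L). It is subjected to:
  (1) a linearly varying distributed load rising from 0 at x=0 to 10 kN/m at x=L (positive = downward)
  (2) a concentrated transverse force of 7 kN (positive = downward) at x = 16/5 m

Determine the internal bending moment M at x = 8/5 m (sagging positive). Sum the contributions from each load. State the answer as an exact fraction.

Load 1 — triangular load w₀=10 kN/m (0→w₀ over full span):
  M_1 = w₀Lx/6 - w₀x³/(6L) = 10·8·(8/5)/6 - 10·(8/5)³/(6·8) = 512/25 kN·m
Load 2 — point force P=7 kN at a=16/5 m (b=L-a=24/5):
  M_2 = Pbx/L  [x≤a] = 7·(24/5)·(8/5)/8 = 168/25 kN·m
Superposition: M = Σ M_i = 136/5 kN·m ≈ 27.200000 kN·m

M(8/5) = 136/5 kN·m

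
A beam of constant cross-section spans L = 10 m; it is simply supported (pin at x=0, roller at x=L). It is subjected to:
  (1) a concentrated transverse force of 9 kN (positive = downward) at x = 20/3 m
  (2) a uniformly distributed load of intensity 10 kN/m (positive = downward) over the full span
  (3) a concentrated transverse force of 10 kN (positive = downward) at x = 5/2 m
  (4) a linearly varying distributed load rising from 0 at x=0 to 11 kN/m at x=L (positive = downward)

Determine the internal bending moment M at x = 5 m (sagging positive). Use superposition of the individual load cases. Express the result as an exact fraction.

Load 1 — point force P=9 kN at a=20/3 m (b=L-a=10/3):
  M_1 = Pbx/L  [x≤a] = 9·(10/3)·5/10 = 15 kN·m
Load 2 — uniform load w=10 kN/m over full span:
  M_2 = wx(L-x)/2 = 10·5·(10-5)/2 = 125 kN·m
Load 3 — point force P=10 kN at a=5/2 m (b=L-a=15/2):
  M_3 = Pa(L-x)/L  [x>a] = 10·(5/2)·(10-5)/10 = 25/2 kN·m
Load 4 — triangular load w₀=11 kN/m (0→w₀ over full span):
  M_4 = w₀Lx/6 - w₀x³/(6L) = 11·10·5/6 - 11·5³/(6·10) = 275/4 kN·m
Superposition: M = Σ M_i = 885/4 kN·m ≈ 221.250000 kN·m

M(5) = 885/4 kN·m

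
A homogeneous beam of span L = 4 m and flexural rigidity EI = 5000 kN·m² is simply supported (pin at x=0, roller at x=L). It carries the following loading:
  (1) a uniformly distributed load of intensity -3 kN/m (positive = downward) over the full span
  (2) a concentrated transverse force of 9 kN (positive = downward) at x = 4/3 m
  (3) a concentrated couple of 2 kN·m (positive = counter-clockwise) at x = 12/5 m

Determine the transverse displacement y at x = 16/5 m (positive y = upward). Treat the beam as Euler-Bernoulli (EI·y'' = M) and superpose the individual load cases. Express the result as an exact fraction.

Load 1 — uniform load w=-3 kN/m over full span:
  y_1 = -wx(L³-2Lx²+x³)/(24EI) = -(-3)·(16/5)·(4³-2·4·(16/5)²+(16/5)³)/(24·5000) = 464/390625 m
Load 2 — point force P=9 kN at a=4/3 m (b=L-a=8/3):
  y_2 = -Pa(L-x)(2Lx-a²-x²)/(6LEI)  [x>a] = -9·(4/3)·(4-(16/5))·(2·4·(16/5)-(4/3)²-(16/5)²)/(6·4·5000) = -764/703125 m
Load 3 — applied couple M₀=2 kN·m at a=12/5 m (b=L-a=8/5):
  y_3 = (M₀x³/(6L)-M₀(x-a)²/2+C₁x)/EI  [x>a] with C₁=M₀(3b²-L²)/(6L)=-52/75 = (2·(16/5)³/(6·4)-2·((16/5)-(12/5))²/2+(-52/75)·(16/5))/5000 = -2/78125 m
Superposition: y = Σ y_i = 266/3515625 m ≈ 0.000076 m

y(16/5) = 266/3515625 m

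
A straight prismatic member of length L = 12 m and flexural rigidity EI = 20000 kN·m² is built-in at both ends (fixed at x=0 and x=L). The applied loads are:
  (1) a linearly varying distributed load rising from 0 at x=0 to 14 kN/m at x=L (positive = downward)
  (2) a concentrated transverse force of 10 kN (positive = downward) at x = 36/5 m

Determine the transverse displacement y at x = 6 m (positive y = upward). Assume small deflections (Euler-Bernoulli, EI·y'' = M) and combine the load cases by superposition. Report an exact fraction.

Load 1 — triangular load w₀=14 kN/m (0→w₀ over full span):
  y_1 = -w₀x²(L-x)²(x+2L)/(120LEI) = -14·6²·(12-6)²·(6+2·12)/(120·12·20000) = -189/10000 m
Load 2 — point force P=10 kN at a=36/5 m (b=L-a=24/5):
  y_2 = -Pb²x²(3aL-(3a+b)x)/(6L³EI)  [x≤a] = -10·(24/5)²·6²·(3·(36/5)·12-(3·(36/5)+(24/5))·6)/(6·12³·20000) = -63/15625 m
Superposition: y = Σ y_i = -5733/250000 m ≈ -0.022932 m

y(6) = -5733/250000 m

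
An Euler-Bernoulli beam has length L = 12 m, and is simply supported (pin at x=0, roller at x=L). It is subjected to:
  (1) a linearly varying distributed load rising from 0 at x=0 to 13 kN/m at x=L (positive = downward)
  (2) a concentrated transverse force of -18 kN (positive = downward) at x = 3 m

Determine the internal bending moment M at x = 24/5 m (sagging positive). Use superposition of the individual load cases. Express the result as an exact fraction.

M(24/5) = 9054/125 kN·m

Load 1 — triangular load w₀=13 kN/m (0→w₀ over full span):
  M_1 = w₀Lx/6 - w₀x³/(6L) = 13·12·(24/5)/6 - 13·(24/5)³/(6·12) = 13104/125 kN·m
Load 2 — point force P=-18 kN at a=3 m (b=L-a=9):
  M_2 = Pa(L-x)/L  [x>a] = (-18)·3·(12-(24/5))/12 = -162/5 kN·m
Superposition: M = Σ M_i = 9054/125 kN·m ≈ 72.432000 kN·m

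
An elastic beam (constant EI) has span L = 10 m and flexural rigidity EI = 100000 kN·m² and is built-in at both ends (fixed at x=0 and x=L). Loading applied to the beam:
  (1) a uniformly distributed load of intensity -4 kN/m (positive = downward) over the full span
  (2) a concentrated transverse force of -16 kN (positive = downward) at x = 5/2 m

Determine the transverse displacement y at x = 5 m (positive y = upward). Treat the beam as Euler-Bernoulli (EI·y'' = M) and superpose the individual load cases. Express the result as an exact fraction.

y(5) = 7/4800 m

Load 1 — uniform load w=-4 kN/m over full span:
  y_1 = -wx²(L-x)²/(24EI) = -(-4)·5²·(10-5)²/(24·100000) = 1/960 m
Load 2 — point force P=-16 kN at a=5/2 m (b=L-a=15/2):
  y_2 = -Pa²(L-x)²(3bL-(3b+a)(L-x))/(6L³EI)  [x>a] = -(-16)·(5/2)²·(10-5)²·(3·(15/2)·10-(3·(15/2)+(5/2))·(10-5))/(6·10³·100000) = 1/2400 m
Superposition: y = Σ y_i = 7/4800 m ≈ 0.001458 m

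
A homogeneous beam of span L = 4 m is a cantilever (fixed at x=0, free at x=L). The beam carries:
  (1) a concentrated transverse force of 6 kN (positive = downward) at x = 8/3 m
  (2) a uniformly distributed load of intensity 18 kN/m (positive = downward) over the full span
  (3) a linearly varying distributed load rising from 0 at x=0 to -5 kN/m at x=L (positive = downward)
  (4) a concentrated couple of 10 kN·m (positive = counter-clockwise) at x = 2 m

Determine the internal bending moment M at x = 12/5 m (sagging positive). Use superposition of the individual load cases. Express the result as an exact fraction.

Load 1 — point force P=6 kN at a=8/3 m (b=L-a=4/3):
  M_1 = -P(a-x)  [x≤a] = -6·((8/3)-(12/5)) = -8/5 kN·m
Load 2 — uniform load w=18 kN/m over full span:
  M_2 = -w(L-x)²/2 = -18·(4-(12/5))²/2 = -576/25 kN·m
Load 3 — triangular load w₀=-5 kN/m (0→w₀ over full span):
  M_3 = w₀Lx/2 - w₀L²/3 - w₀x³/(6L) = (-5)·4·(12/5)/2 - (-5)·4²/3 - (-5)·(12/5)³/(6·4) = 416/75 kN·m
Load 4 — applied couple M₀=10 kN·m at a=2 m (b=L-a=2):
  M_4 = 0  [x>a] = 0 kN·m
Superposition: M = Σ M_i = -1432/75 kN·m ≈ -19.093333 kN·m

M(12/5) = -1432/75 kN·m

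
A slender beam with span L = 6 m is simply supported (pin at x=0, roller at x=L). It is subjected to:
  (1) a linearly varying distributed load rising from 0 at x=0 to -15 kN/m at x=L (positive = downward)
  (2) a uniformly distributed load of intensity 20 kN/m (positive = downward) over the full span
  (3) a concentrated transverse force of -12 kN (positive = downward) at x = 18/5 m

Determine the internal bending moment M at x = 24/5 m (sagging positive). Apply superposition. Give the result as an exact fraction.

Load 1 — triangular load w₀=-15 kN/m (0→w₀ over full span):
  M_1 = w₀Lx/6 - w₀x³/(6L) = (-15)·6·(24/5)/6 - (-15)·(24/5)³/(6·6) = -648/25 kN·m
Load 2 — uniform load w=20 kN/m over full span:
  M_2 = wx(L-x)/2 = 20·(24/5)·(6-(24/5))/2 = 288/5 kN·m
Load 3 — point force P=-12 kN at a=18/5 m (b=L-a=12/5):
  M_3 = Pa(L-x)/L  [x>a] = (-12)·(18/5)·(6-(24/5))/6 = -216/25 kN·m
Superposition: M = Σ M_i = 576/25 kN·m ≈ 23.040000 kN·m

M(24/5) = 576/25 kN·m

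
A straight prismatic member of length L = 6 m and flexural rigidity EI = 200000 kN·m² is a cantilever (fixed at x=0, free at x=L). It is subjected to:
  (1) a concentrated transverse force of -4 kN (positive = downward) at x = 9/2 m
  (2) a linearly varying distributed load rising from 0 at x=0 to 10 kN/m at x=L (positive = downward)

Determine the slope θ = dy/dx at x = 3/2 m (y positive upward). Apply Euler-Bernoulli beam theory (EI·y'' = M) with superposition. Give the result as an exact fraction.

Load 1 — point force P=-4 kN at a=9/2 m (b=L-a=3/2):
  θ_1 = -Px(2a-x)/(2EI)  [x≤a] = -(-4)·(3/2)·(2·(9/2)-(3/2))/(2·200000) = 9/80000 rad
Load 2 — triangular load w₀=10 kN/m (0→w₀ over full span):
  θ_2 = (w₀Lx²/4-w₀L²x/3-w₀x⁴/(24L))/EI = (10·6·(3/2)²/4-10·6²·(3/2)/3-10·(3/2)⁴/(24·6))/200000 = -3753/5120000 rad
Superposition: θ = Σ θ_i = -3177/5120000 rad ≈ -0.000621 rad

θ(3/2) = -3177/5120000 rad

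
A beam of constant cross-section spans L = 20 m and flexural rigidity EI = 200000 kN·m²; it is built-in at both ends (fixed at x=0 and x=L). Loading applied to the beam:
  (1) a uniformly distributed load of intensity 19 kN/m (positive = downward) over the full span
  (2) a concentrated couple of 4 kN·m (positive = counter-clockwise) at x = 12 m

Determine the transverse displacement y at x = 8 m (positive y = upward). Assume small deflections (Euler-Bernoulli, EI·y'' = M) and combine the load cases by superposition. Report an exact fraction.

Load 1 — uniform load w=19 kN/m over full span:
  y_1 = -wx²(L-x)²/(24EI) = -19·8²·(20-8)²/(24·200000) = -114/3125 m
Load 2 — applied couple M₀=4 kN·m at a=12 m (b=L-a=8):
  y_2 = (R_Ax³/6 - M_Ax²/2)/EI  [x≤a] with R_A=36/125, M_A=32/25 = ((36/125)·8³/6 - (32/25)·8²/2)/200000 = -32/390625 m
Superposition: y = Σ y_i = -14282/390625 m ≈ -0.036562 m

y(8) = -14282/390625 m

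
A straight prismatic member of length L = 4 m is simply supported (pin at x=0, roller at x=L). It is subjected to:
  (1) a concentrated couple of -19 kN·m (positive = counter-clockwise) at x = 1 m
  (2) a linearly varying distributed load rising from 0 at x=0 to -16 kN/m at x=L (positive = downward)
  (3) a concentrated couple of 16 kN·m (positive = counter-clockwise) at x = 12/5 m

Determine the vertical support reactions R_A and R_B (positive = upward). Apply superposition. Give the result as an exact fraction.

R_A = -137/12 kN, R_B = -247/12 kN

Load 1 — applied couple M₀=-19 kN·m at a=1 m (b=L-a=3):
  R_A = M₀/L = (-19)/4 = -19/4 kN
  R_B = -M₀/L = -(-19)/4 = 19/4 kN
Load 2 — triangular load w₀=-16 kN/m (0→w₀ over full span):
  R_A = w₀L/6 = (-16)·4/6 = -32/3 kN
  R_B = w₀L/3 = (-16)·4/3 = -64/3 kN
Load 3 — applied couple M₀=16 kN·m at a=12/5 m (b=L-a=8/5):
  R_A = M₀/L = 16/4 = 4 kN
  R_B = -M₀/L = -16/4 = -4 kN
Superposition: R_A = -137/12 kN, R_B = -247/12 kN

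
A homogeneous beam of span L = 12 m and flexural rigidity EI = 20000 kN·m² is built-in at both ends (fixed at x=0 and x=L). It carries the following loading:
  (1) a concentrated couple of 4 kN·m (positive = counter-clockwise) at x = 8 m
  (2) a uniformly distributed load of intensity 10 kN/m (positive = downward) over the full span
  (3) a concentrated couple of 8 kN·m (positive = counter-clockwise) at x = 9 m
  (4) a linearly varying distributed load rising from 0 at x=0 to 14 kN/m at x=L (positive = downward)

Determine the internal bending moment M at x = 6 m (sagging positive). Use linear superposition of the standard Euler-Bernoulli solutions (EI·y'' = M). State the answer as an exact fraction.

Load 1 — applied couple M₀=4 kN·m at a=8 m (b=L-a=4):
  M_1 = R_Ax - M_A  [x≤a] with R_A=4/9, M_A=4/3 = (4/9)·6 - (4/3) = 4/3 kN·m
Load 2 — uniform load w=10 kN/m over full span:
  M_2 = wLx/2 - wL²/12 - wx²/2 = 10·12·6/2 - 10·12²/12 - 10·6²/2 = 60 kN·m
Load 3 — applied couple M₀=8 kN·m at a=9 m (b=L-a=3):
  M_3 = R_Ax - M_A  [x≤a] with R_A=3/4, M_A=5/2 = (3/4)·6 - (5/2) = 2 kN·m
Load 4 — triangular load w₀=14 kN/m (0→w₀ over full span):
  M_4 = 3w₀Lx/20 - w₀L²/30 - w₀x³/(6L) = 3·14·12·6/20 - 14·12²/30 - 14·6³/(6·12) = 42 kN·m
Superposition: M = Σ M_i = 316/3 kN·m ≈ 105.333333 kN·m

M(6) = 316/3 kN·m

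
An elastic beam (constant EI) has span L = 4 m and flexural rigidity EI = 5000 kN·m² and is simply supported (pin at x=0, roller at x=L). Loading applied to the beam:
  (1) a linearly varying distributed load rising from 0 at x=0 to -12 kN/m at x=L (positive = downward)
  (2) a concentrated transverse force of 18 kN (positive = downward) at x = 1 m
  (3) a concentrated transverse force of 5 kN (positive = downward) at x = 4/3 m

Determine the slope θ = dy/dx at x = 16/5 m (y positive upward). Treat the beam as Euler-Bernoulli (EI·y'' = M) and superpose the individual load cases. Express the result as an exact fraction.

θ(16/5) = 62333/1012500000 rad

Load 1 — triangular load w₀=-12 kN/m (0→w₀ over full span):
  θ_1 = -w₀(7L⁴-30L²x²+15x⁴)/(360LEI) = -(-12)·(7·4⁴-30·4²·(16/5)²+15·(16/5)⁴)/(360·4·5000) = -3028/1171875 rad
Load 2 — point force P=18 kN at a=1 m (b=L-a=3):
  θ_2 = -Pa(2L²-6Lx+3x²+a²)/(6LEI)  [x>a] = -18·1·(2·4²-6·4·(16/5)+3·(16/5)²+1²)/(6·4·5000) = 981/500000 rad
Load 3 — point force P=5 kN at a=4/3 m (b=L-a=8/3):
  θ_3 = -Pa(2L²-6Lx+3x²+a²)/(6LEI)  [x>a] = -5·(4/3)·(2·4²-6·4·(16/5)+3·(16/5)²+(4/3)²)/(6·4·5000) = 173/253125 rad
Superposition: θ = Σ θ_i = 62333/1012500000 rad ≈ 0.000062 rad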